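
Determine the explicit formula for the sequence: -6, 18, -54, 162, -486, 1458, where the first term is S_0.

Check ratios: 18 / -6 = -3.0
Common ratio r = -3.
First term a = -6.
Formula: S_i = -6 * (-3)^i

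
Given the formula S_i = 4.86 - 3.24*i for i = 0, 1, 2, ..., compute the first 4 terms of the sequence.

This is an arithmetic sequence.
i=0: S_0 = 4.86 + -3.24*0 = 4.86
i=1: S_1 = 4.86 + -3.24*1 = 1.62
i=2: S_2 = 4.86 + -3.24*2 = -1.62
i=3: S_3 = 4.86 + -3.24*3 = -4.86
The first 4 terms are: [4.86, 1.62, -1.62, -4.86]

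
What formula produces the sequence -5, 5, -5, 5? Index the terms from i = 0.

Check ratios: 5 / -5 = -1.0
Common ratio r = -1.
First term a = -5.
Formula: S_i = -5 * (-1)^i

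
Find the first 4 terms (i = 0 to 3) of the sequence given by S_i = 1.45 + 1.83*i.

This is an arithmetic sequence.
i=0: S_0 = 1.45 + 1.83*0 = 1.45
i=1: S_1 = 1.45 + 1.83*1 = 3.28
i=2: S_2 = 1.45 + 1.83*2 = 5.11
i=3: S_3 = 1.45 + 1.83*3 = 6.94
The first 4 terms are: [1.45, 3.28, 5.11, 6.94]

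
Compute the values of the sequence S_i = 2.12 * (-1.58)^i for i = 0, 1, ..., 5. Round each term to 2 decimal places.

This is a geometric sequence.
i=0: S_0 = 2.12 * (-1.58)^0 = 2.12
i=1: S_1 = 2.12 * (-1.58)^1 ≈ -3.35
i=2: S_2 = 2.12 * (-1.58)^2 ≈ 5.29
i=3: S_3 = 2.12 * (-1.58)^3 ≈ -8.36
i=4: S_4 = 2.12 * (-1.58)^4 ≈ 13.21
i=5: S_5 = 2.12 * (-1.58)^5 ≈ -20.87
The first 6 terms are: [2.12, -3.35, 5.29, -8.36, 13.21, -20.87]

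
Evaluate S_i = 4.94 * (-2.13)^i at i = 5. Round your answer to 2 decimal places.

S_5 = 4.94 * (-2.13)^5 ≈ 4.94 * -43.8428 ≈ -216.58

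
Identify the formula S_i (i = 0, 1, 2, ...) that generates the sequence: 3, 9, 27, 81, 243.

Check ratios: 9 / 3 = 3.0
Common ratio r = 3.
First term a = 3.
Formula: S_i = 3 * 3^i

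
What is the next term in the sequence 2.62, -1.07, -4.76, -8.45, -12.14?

Differences: -1.07 - 2.62 = -3.69
This is an arithmetic sequence with common difference d = -3.69.
Next term = -12.14 + -3.69 = -15.83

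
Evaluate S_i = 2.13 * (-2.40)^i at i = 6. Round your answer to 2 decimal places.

S_6 = 2.13 * (-2.4)^6 ≈ 2.13 * 191.103 ≈ 407.05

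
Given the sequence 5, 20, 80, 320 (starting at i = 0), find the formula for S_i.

Check ratios: 20 / 5 = 4.0
Common ratio r = 4.
First term a = 5.
Formula: S_i = 5 * 4^i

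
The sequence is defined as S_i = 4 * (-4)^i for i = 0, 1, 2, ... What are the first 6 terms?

This is a geometric sequence.
i=0: S_0 = 4 * (-4)^0 = 4
i=1: S_1 = 4 * (-4)^1 = -16
i=2: S_2 = 4 * (-4)^2 = 64
i=3: S_3 = 4 * (-4)^3 = -256
i=4: S_4 = 4 * (-4)^4 = 1024
i=5: S_5 = 4 * (-4)^5 = -4096
The first 6 terms are: [4, -16, 64, -256, 1024, -4096]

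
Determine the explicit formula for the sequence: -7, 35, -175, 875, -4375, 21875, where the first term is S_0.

Check ratios: 35 / -7 = -5.0
Common ratio r = -5.
First term a = -7.
Formula: S_i = -7 * (-5)^i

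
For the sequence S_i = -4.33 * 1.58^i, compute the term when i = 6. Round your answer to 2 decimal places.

S_6 = -4.33 * 1.58^6 ≈ -4.33 * 15.5576 ≈ -67.36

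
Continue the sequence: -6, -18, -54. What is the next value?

Ratios: -18 / -6 = 3.0
This is a geometric sequence with common ratio r = 3.
Next term = -54 * 3 = -162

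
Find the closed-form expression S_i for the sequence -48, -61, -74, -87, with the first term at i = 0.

Check differences: -61 - -48 = -13
-74 - -61 = -13
Common difference d = -13.
First term a = -48.
Formula: S_i = -48 - 13*i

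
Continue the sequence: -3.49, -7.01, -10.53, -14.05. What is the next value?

Differences: -7.01 - -3.49 = -3.52
This is an arithmetic sequence with common difference d = -3.52.
Next term = -14.05 + -3.52 = -17.57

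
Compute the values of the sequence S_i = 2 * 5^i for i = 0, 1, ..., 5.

This is a geometric sequence.
i=0: S_0 = 2 * 5^0 = 2
i=1: S_1 = 2 * 5^1 = 10
i=2: S_2 = 2 * 5^2 = 50
i=3: S_3 = 2 * 5^3 = 250
i=4: S_4 = 2 * 5^4 = 1250
i=5: S_5 = 2 * 5^5 = 6250
The first 6 terms are: [2, 10, 50, 250, 1250, 6250]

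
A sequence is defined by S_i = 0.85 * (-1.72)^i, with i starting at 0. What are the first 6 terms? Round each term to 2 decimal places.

This is a geometric sequence.
i=0: S_0 = 0.85 * (-1.72)^0 = 0.85
i=1: S_1 = 0.85 * (-1.72)^1 ≈ -1.46
i=2: S_2 = 0.85 * (-1.72)^2 ≈ 2.51
i=3: S_3 = 0.85 * (-1.72)^3 ≈ -4.33
i=4: S_4 = 0.85 * (-1.72)^4 ≈ 7.44
i=5: S_5 = 0.85 * (-1.72)^5 ≈ -12.8
The first 6 terms are: [0.85, -1.46, 2.51, -4.33, 7.44, -12.8]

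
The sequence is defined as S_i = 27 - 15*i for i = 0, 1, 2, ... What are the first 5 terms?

This is an arithmetic sequence.
i=0: S_0 = 27 + -15*0 = 27
i=1: S_1 = 27 + -15*1 = 12
i=2: S_2 = 27 + -15*2 = -3
i=3: S_3 = 27 + -15*3 = -18
i=4: S_4 = 27 + -15*4 = -33
The first 5 terms are: [27, 12, -3, -18, -33]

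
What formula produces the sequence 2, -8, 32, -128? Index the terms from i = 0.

Check ratios: -8 / 2 = -4.0
Common ratio r = -4.
First term a = 2.
Formula: S_i = 2 * (-4)^i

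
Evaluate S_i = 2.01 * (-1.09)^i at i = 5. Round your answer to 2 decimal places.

S_5 = 2.01 * (-1.09)^5 ≈ 2.01 * -1.5386 ≈ -3.09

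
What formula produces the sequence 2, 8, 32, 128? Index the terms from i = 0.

Check ratios: 8 / 2 = 4.0
Common ratio r = 4.
First term a = 2.
Formula: S_i = 2 * 4^i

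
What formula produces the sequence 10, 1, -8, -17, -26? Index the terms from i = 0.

Check differences: 1 - 10 = -9
-8 - 1 = -9
Common difference d = -9.
First term a = 10.
Formula: S_i = 10 - 9*i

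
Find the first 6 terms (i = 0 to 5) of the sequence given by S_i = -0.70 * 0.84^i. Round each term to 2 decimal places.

This is a geometric sequence.
i=0: S_0 = -0.7 * 0.84^0 = -0.7
i=1: S_1 = -0.7 * 0.84^1 ≈ -0.59
i=2: S_2 = -0.7 * 0.84^2 ≈ -0.49
i=3: S_3 = -0.7 * 0.84^3 ≈ -0.41
i=4: S_4 = -0.7 * 0.84^4 ≈ -0.35
i=5: S_5 = -0.7 * 0.84^5 ≈ -0.29
The first 6 terms are: [-0.7, -0.59, -0.49, -0.41, -0.35, -0.29]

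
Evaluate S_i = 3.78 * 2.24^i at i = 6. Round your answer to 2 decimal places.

S_6 = 3.78 * 2.24^6 ≈ 3.78 * 126.3247 ≈ 477.51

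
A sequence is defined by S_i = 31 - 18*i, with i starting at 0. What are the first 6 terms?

This is an arithmetic sequence.
i=0: S_0 = 31 + -18*0 = 31
i=1: S_1 = 31 + -18*1 = 13
i=2: S_2 = 31 + -18*2 = -5
i=3: S_3 = 31 + -18*3 = -23
i=4: S_4 = 31 + -18*4 = -41
i=5: S_5 = 31 + -18*5 = -59
The first 6 terms are: [31, 13, -5, -23, -41, -59]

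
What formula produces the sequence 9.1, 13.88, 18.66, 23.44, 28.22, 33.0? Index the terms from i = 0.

Check differences: 13.88 - 9.1 = 4.78
18.66 - 13.88 = 4.78
Common difference d = 4.78.
First term a = 9.1.
Formula: S_i = 9.10 + 4.78*i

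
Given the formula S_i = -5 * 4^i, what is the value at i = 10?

S_10 = -5 * 4^10 = -5 * 1048576 = -5242880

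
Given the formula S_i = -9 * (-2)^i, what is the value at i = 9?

S_9 = -9 * (-2)^9 = -9 * -512 = 4608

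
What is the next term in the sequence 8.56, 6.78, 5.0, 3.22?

Differences: 6.78 - 8.56 = -1.78
This is an arithmetic sequence with common difference d = -1.78.
Next term = 3.22 + -1.78 = 1.44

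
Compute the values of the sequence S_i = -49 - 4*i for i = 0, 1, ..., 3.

This is an arithmetic sequence.
i=0: S_0 = -49 + -4*0 = -49
i=1: S_1 = -49 + -4*1 = -53
i=2: S_2 = -49 + -4*2 = -57
i=3: S_3 = -49 + -4*3 = -61
The first 4 terms are: [-49, -53, -57, -61]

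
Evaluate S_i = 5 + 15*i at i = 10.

S_10 = 5 + 15*10 = 5 + 150 = 155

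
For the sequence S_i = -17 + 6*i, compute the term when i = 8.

S_8 = -17 + 6*8 = -17 + 48 = 31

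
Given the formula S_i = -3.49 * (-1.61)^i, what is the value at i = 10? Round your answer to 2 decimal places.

S_10 = -3.49 * (-1.61)^10 ≈ -3.49 * 117.0196 ≈ -408.4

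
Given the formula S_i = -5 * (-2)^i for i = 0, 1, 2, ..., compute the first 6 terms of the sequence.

This is a geometric sequence.
i=0: S_0 = -5 * (-2)^0 = -5
i=1: S_1 = -5 * (-2)^1 = 10
i=2: S_2 = -5 * (-2)^2 = -20
i=3: S_3 = -5 * (-2)^3 = 40
i=4: S_4 = -5 * (-2)^4 = -80
i=5: S_5 = -5 * (-2)^5 = 160
The first 6 terms are: [-5, 10, -20, 40, -80, 160]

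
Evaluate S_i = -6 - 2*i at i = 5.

S_5 = -6 + -2*5 = -6 + -10 = -16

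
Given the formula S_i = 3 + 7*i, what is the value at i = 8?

S_8 = 3 + 7*8 = 3 + 56 = 59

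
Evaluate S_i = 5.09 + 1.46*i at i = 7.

S_7 = 5.09 + 1.46*7 = 5.09 + 10.22 = 15.31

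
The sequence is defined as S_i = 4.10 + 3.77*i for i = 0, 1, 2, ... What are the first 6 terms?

This is an arithmetic sequence.
i=0: S_0 = 4.1 + 3.77*0 = 4.1
i=1: S_1 = 4.1 + 3.77*1 = 7.87
i=2: S_2 = 4.1 + 3.77*2 = 11.64
i=3: S_3 = 4.1 + 3.77*3 = 15.41
i=4: S_4 = 4.1 + 3.77*4 = 19.18
i=5: S_5 = 4.1 + 3.77*5 = 22.95
The first 6 terms are: [4.1, 7.87, 11.64, 15.41, 19.18, 22.95]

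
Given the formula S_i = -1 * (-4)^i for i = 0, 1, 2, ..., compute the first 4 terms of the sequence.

This is a geometric sequence.
i=0: S_0 = -1 * (-4)^0 = -1
i=1: S_1 = -1 * (-4)^1 = 4
i=2: S_2 = -1 * (-4)^2 = -16
i=3: S_3 = -1 * (-4)^3 = 64
The first 4 terms are: [-1, 4, -16, 64]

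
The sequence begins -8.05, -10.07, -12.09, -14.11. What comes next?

Differences: -10.07 - -8.05 = -2.02
This is an arithmetic sequence with common difference d = -2.02.
Next term = -14.11 + -2.02 = -16.13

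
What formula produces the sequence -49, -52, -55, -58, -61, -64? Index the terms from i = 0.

Check differences: -52 - -49 = -3
-55 - -52 = -3
Common difference d = -3.
First term a = -49.
Formula: S_i = -49 - 3*i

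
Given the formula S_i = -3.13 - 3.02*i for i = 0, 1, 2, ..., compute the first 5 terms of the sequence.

This is an arithmetic sequence.
i=0: S_0 = -3.13 + -3.02*0 = -3.13
i=1: S_1 = -3.13 + -3.02*1 = -6.15
i=2: S_2 = -3.13 + -3.02*2 = -9.17
i=3: S_3 = -3.13 + -3.02*3 = -12.19
i=4: S_4 = -3.13 + -3.02*4 = -15.21
The first 5 terms are: [-3.13, -6.15, -9.17, -12.19, -15.21]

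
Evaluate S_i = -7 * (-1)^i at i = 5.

S_5 = -7 * (-1)^5 = -7 * -1 = 7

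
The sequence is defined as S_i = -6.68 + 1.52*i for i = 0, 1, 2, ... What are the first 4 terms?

This is an arithmetic sequence.
i=0: S_0 = -6.68 + 1.52*0 = -6.68
i=1: S_1 = -6.68 + 1.52*1 = -5.16
i=2: S_2 = -6.68 + 1.52*2 = -3.64
i=3: S_3 = -6.68 + 1.52*3 = -2.12
The first 4 terms are: [-6.68, -5.16, -3.64, -2.12]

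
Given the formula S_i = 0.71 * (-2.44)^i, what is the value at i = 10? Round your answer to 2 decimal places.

S_10 = 0.71 * (-2.44)^10 ≈ 0.71 * 7479.9426 ≈ 5310.76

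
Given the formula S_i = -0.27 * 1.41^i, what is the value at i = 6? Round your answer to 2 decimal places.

S_6 = -0.27 * 1.41^6 ≈ -0.27 * 7.858 ≈ -2.12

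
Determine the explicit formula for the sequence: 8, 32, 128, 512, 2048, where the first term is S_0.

Check ratios: 32 / 8 = 4.0
Common ratio r = 4.
First term a = 8.
Formula: S_i = 8 * 4^i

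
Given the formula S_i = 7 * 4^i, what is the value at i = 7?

S_7 = 7 * 4^7 = 7 * 16384 = 114688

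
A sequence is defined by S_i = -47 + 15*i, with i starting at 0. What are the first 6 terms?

This is an arithmetic sequence.
i=0: S_0 = -47 + 15*0 = -47
i=1: S_1 = -47 + 15*1 = -32
i=2: S_2 = -47 + 15*2 = -17
i=3: S_3 = -47 + 15*3 = -2
i=4: S_4 = -47 + 15*4 = 13
i=5: S_5 = -47 + 15*5 = 28
The first 6 terms are: [-47, -32, -17, -2, 13, 28]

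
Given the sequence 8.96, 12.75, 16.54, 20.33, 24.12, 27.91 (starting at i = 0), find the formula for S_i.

Check differences: 12.75 - 8.96 = 3.79
16.54 - 12.75 = 3.79
Common difference d = 3.79.
First term a = 8.96.
Formula: S_i = 8.96 + 3.79*i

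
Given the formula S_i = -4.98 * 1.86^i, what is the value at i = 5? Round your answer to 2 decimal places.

S_5 = -4.98 * 1.86^5 ≈ -4.98 * 22.262 ≈ -110.86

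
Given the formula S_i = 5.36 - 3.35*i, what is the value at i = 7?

S_7 = 5.36 + -3.35*7 = 5.36 + -23.45 = -18.09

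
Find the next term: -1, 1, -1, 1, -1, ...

Ratios: 1 / -1 = -1.0
This is a geometric sequence with common ratio r = -1.
Next term = -1 * -1 = 1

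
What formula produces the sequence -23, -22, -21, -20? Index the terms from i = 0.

Check differences: -22 - -23 = 1
-21 - -22 = 1
Common difference d = 1.
First term a = -23.
Formula: S_i = -23 + 1*i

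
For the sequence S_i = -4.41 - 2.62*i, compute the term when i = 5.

S_5 = -4.41 + -2.62*5 = -4.41 + -13.1 = -17.51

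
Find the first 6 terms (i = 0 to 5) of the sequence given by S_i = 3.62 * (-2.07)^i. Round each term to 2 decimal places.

This is a geometric sequence.
i=0: S_0 = 3.62 * (-2.07)^0 = 3.62
i=1: S_1 = 3.62 * (-2.07)^1 ≈ -7.49
i=2: S_2 = 3.62 * (-2.07)^2 ≈ 15.51
i=3: S_3 = 3.62 * (-2.07)^3 ≈ -32.11
i=4: S_4 = 3.62 * (-2.07)^4 ≈ 66.46
i=5: S_5 = 3.62 * (-2.07)^5 ≈ -137.58
The first 6 terms are: [3.62, -7.49, 15.51, -32.11, 66.46, -137.58]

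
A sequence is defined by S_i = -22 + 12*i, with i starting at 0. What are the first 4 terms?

This is an arithmetic sequence.
i=0: S_0 = -22 + 12*0 = -22
i=1: S_1 = -22 + 12*1 = -10
i=2: S_2 = -22 + 12*2 = 2
i=3: S_3 = -22 + 12*3 = 14
The first 4 terms are: [-22, -10, 2, 14]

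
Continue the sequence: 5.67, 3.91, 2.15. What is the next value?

Differences: 3.91 - 5.67 = -1.76
This is an arithmetic sequence with common difference d = -1.76.
Next term = 2.15 + -1.76 = 0.39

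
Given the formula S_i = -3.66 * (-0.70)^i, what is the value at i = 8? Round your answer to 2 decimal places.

S_8 = -3.66 * (-0.7)^8 ≈ -3.66 * 0.0576 ≈ -0.21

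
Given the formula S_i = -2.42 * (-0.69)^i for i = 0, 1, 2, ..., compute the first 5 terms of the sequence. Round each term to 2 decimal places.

This is a geometric sequence.
i=0: S_0 = -2.42 * (-0.69)^0 = -2.42
i=1: S_1 = -2.42 * (-0.69)^1 ≈ 1.67
i=2: S_2 = -2.42 * (-0.69)^2 ≈ -1.15
i=3: S_3 = -2.42 * (-0.69)^3 ≈ 0.79
i=4: S_4 = -2.42 * (-0.69)^4 ≈ -0.55
The first 5 terms are: [-2.42, 1.67, -1.15, 0.79, -0.55]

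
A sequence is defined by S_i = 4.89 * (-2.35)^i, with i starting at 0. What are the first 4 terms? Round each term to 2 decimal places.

This is a geometric sequence.
i=0: S_0 = 4.89 * (-2.35)^0 = 4.89
i=1: S_1 = 4.89 * (-2.35)^1 ≈ -11.49
i=2: S_2 = 4.89 * (-2.35)^2 ≈ 27.01
i=3: S_3 = 4.89 * (-2.35)^3 ≈ -63.46
The first 4 terms are: [4.89, -11.49, 27.01, -63.46]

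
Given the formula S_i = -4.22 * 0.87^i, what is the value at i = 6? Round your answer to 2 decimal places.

S_6 = -4.22 * 0.87^6 ≈ -4.22 * 0.4336 ≈ -1.83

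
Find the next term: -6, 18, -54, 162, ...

Ratios: 18 / -6 = -3.0
This is a geometric sequence with common ratio r = -3.
Next term = 162 * -3 = -486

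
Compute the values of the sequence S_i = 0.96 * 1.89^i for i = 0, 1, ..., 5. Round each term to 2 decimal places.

This is a geometric sequence.
i=0: S_0 = 0.96 * 1.89^0 = 0.96
i=1: S_1 = 0.96 * 1.89^1 ≈ 1.81
i=2: S_2 = 0.96 * 1.89^2 ≈ 3.43
i=3: S_3 = 0.96 * 1.89^3 ≈ 6.48
i=4: S_4 = 0.96 * 1.89^4 ≈ 12.25
i=5: S_5 = 0.96 * 1.89^5 ≈ 23.15
The first 6 terms are: [0.96, 1.81, 3.43, 6.48, 12.25, 23.15]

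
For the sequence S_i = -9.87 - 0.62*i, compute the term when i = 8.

S_8 = -9.87 + -0.62*8 = -9.87 + -4.96 = -14.83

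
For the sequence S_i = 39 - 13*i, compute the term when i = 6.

S_6 = 39 + -13*6 = 39 + -78 = -39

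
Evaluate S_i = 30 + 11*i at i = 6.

S_6 = 30 + 11*6 = 30 + 66 = 96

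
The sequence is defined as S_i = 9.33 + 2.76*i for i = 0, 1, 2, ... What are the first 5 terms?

This is an arithmetic sequence.
i=0: S_0 = 9.33 + 2.76*0 = 9.33
i=1: S_1 = 9.33 + 2.76*1 = 12.09
i=2: S_2 = 9.33 + 2.76*2 = 14.85
i=3: S_3 = 9.33 + 2.76*3 = 17.61
i=4: S_4 = 9.33 + 2.76*4 = 20.37
The first 5 terms are: [9.33, 12.09, 14.85, 17.61, 20.37]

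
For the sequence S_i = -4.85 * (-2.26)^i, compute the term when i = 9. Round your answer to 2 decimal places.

S_9 = -4.85 * (-2.26)^9 ≈ -4.85 * -1538.0695 ≈ 7459.64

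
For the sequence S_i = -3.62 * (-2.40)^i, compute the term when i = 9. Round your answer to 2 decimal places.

S_9 = -3.62 * (-2.4)^9 ≈ -3.62 * -2641.8075 ≈ 9563.34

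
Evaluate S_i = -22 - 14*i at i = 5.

S_5 = -22 + -14*5 = -22 + -70 = -92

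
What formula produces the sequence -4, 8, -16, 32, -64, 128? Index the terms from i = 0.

Check ratios: 8 / -4 = -2.0
Common ratio r = -2.
First term a = -4.
Formula: S_i = -4 * (-2)^i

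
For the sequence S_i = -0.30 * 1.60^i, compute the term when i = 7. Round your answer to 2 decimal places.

S_7 = -0.3 * 1.6^7 ≈ -0.3 * 26.8435 ≈ -8.05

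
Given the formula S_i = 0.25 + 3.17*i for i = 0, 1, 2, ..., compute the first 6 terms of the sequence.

This is an arithmetic sequence.
i=0: S_0 = 0.25 + 3.17*0 = 0.25
i=1: S_1 = 0.25 + 3.17*1 = 3.42
i=2: S_2 = 0.25 + 3.17*2 = 6.59
i=3: S_3 = 0.25 + 3.17*3 = 9.76
i=4: S_4 = 0.25 + 3.17*4 = 12.93
i=5: S_5 = 0.25 + 3.17*5 = 16.1
The first 6 terms are: [0.25, 3.42, 6.59, 9.76, 12.93, 16.1]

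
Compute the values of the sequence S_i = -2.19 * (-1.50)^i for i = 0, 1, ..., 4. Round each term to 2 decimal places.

This is a geometric sequence.
i=0: S_0 = -2.19 * (-1.5)^0 = -2.19
i=1: S_1 = -2.19 * (-1.5)^1 ≈ 3.29
i=2: S_2 = -2.19 * (-1.5)^2 ≈ -4.93
i=3: S_3 = -2.19 * (-1.5)^3 ≈ 7.39
i=4: S_4 = -2.19 * (-1.5)^4 ≈ -11.09
The first 5 terms are: [-2.19, 3.29, -4.93, 7.39, -11.09]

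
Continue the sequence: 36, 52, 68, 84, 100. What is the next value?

Differences: 52 - 36 = 16
This is an arithmetic sequence with common difference d = 16.
Next term = 100 + 16 = 116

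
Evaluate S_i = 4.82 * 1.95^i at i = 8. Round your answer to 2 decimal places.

S_8 = 4.82 * 1.95^8 ≈ 4.82 * 209.0629 ≈ 1007.68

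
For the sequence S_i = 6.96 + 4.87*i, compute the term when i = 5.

S_5 = 6.96 + 4.87*5 = 6.96 + 24.35 = 31.31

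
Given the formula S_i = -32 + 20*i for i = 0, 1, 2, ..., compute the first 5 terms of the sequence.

This is an arithmetic sequence.
i=0: S_0 = -32 + 20*0 = -32
i=1: S_1 = -32 + 20*1 = -12
i=2: S_2 = -32 + 20*2 = 8
i=3: S_3 = -32 + 20*3 = 28
i=4: S_4 = -32 + 20*4 = 48
The first 5 terms are: [-32, -12, 8, 28, 48]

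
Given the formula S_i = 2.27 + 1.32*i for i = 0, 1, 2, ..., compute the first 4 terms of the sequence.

This is an arithmetic sequence.
i=0: S_0 = 2.27 + 1.32*0 = 2.27
i=1: S_1 = 2.27 + 1.32*1 = 3.59
i=2: S_2 = 2.27 + 1.32*2 = 4.91
i=3: S_3 = 2.27 + 1.32*3 = 6.23
The first 4 terms are: [2.27, 3.59, 4.91, 6.23]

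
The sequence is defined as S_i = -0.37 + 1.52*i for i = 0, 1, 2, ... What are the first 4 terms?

This is an arithmetic sequence.
i=0: S_0 = -0.37 + 1.52*0 = -0.37
i=1: S_1 = -0.37 + 1.52*1 = 1.15
i=2: S_2 = -0.37 + 1.52*2 = 2.67
i=3: S_3 = -0.37 + 1.52*3 = 4.19
The first 4 terms are: [-0.37, 1.15, 2.67, 4.19]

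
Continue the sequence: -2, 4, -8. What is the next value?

Ratios: 4 / -2 = -2.0
This is a geometric sequence with common ratio r = -2.
Next term = -8 * -2 = 16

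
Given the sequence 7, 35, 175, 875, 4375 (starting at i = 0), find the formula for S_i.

Check ratios: 35 / 7 = 5.0
Common ratio r = 5.
First term a = 7.
Formula: S_i = 7 * 5^i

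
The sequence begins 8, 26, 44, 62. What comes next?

Differences: 26 - 8 = 18
This is an arithmetic sequence with common difference d = 18.
Next term = 62 + 18 = 80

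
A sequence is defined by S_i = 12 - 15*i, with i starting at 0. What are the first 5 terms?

This is an arithmetic sequence.
i=0: S_0 = 12 + -15*0 = 12
i=1: S_1 = 12 + -15*1 = -3
i=2: S_2 = 12 + -15*2 = -18
i=3: S_3 = 12 + -15*3 = -33
i=4: S_4 = 12 + -15*4 = -48
The first 5 terms are: [12, -3, -18, -33, -48]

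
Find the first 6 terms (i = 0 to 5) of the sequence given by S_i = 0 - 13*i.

This is an arithmetic sequence.
i=0: S_0 = 0 + -13*0 = 0
i=1: S_1 = 0 + -13*1 = -13
i=2: S_2 = 0 + -13*2 = -26
i=3: S_3 = 0 + -13*3 = -39
i=4: S_4 = 0 + -13*4 = -52
i=5: S_5 = 0 + -13*5 = -65
The first 6 terms are: [0, -13, -26, -39, -52, -65]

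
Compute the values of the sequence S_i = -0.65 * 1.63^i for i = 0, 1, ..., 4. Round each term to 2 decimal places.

This is a geometric sequence.
i=0: S_0 = -0.65 * 1.63^0 = -0.65
i=1: S_1 = -0.65 * 1.63^1 ≈ -1.06
i=2: S_2 = -0.65 * 1.63^2 ≈ -1.73
i=3: S_3 = -0.65 * 1.63^3 ≈ -2.81
i=4: S_4 = -0.65 * 1.63^4 ≈ -4.59
The first 5 terms are: [-0.65, -1.06, -1.73, -2.81, -4.59]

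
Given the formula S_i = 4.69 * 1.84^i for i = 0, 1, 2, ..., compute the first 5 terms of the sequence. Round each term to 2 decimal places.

This is a geometric sequence.
i=0: S_0 = 4.69 * 1.84^0 = 4.69
i=1: S_1 = 4.69 * 1.84^1 ≈ 8.63
i=2: S_2 = 4.69 * 1.84^2 ≈ 15.88
i=3: S_3 = 4.69 * 1.84^3 ≈ 29.22
i=4: S_4 = 4.69 * 1.84^4 ≈ 53.76
The first 5 terms are: [4.69, 8.63, 15.88, 29.22, 53.76]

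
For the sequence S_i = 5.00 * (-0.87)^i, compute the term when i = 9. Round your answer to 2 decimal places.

S_9 = 5.0 * (-0.87)^9 ≈ 5.0 * -0.2855 ≈ -1.43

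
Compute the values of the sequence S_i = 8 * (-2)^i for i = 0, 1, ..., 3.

This is a geometric sequence.
i=0: S_0 = 8 * (-2)^0 = 8
i=1: S_1 = 8 * (-2)^1 = -16
i=2: S_2 = 8 * (-2)^2 = 32
i=3: S_3 = 8 * (-2)^3 = -64
The first 4 terms are: [8, -16, 32, -64]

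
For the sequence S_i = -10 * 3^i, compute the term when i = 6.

S_6 = -10 * 3^6 = -10 * 729 = -7290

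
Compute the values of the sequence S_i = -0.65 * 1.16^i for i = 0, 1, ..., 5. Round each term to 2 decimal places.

This is a geometric sequence.
i=0: S_0 = -0.65 * 1.16^0 = -0.65
i=1: S_1 = -0.65 * 1.16^1 ≈ -0.75
i=2: S_2 = -0.65 * 1.16^2 ≈ -0.87
i=3: S_3 = -0.65 * 1.16^3 ≈ -1.01
i=4: S_4 = -0.65 * 1.16^4 ≈ -1.18
i=5: S_5 = -0.65 * 1.16^5 ≈ -1.37
The first 6 terms are: [-0.65, -0.75, -0.87, -1.01, -1.18, -1.37]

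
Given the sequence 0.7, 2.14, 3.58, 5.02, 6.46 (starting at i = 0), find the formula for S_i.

Check differences: 2.14 - 0.7 = 1.44
3.58 - 2.14 = 1.44
Common difference d = 1.44.
First term a = 0.7.
Formula: S_i = 0.70 + 1.44*i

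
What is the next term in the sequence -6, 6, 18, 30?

Differences: 6 - -6 = 12
This is an arithmetic sequence with common difference d = 12.
Next term = 30 + 12 = 42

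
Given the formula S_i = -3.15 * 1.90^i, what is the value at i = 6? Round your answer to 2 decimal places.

S_6 = -3.15 * 1.9^6 ≈ -3.15 * 47.0459 ≈ -148.19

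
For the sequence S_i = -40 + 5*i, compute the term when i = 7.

S_7 = -40 + 5*7 = -40 + 35 = -5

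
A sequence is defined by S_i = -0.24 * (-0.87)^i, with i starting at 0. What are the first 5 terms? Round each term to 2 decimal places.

This is a geometric sequence.
i=0: S_0 = -0.24 * (-0.87)^0 = -0.24
i=1: S_1 = -0.24 * (-0.87)^1 ≈ 0.21
i=2: S_2 = -0.24 * (-0.87)^2 ≈ -0.18
i=3: S_3 = -0.24 * (-0.87)^3 ≈ 0.16
i=4: S_4 = -0.24 * (-0.87)^4 ≈ -0.14
The first 5 terms are: [-0.24, 0.21, -0.18, 0.16, -0.14]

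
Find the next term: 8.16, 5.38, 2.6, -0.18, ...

Differences: 5.38 - 8.16 = -2.78
This is an arithmetic sequence with common difference d = -2.78.
Next term = -0.18 + -2.78 = -2.96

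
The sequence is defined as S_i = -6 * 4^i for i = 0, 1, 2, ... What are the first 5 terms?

This is a geometric sequence.
i=0: S_0 = -6 * 4^0 = -6
i=1: S_1 = -6 * 4^1 = -24
i=2: S_2 = -6 * 4^2 = -96
i=3: S_3 = -6 * 4^3 = -384
i=4: S_4 = -6 * 4^4 = -1536
The first 5 terms are: [-6, -24, -96, -384, -1536]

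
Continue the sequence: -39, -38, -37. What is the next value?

Differences: -38 - -39 = 1
This is an arithmetic sequence with common difference d = 1.
Next term = -37 + 1 = -36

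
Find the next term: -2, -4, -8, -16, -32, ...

Ratios: -4 / -2 = 2.0
This is a geometric sequence with common ratio r = 2.
Next term = -32 * 2 = -64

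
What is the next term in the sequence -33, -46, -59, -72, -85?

Differences: -46 - -33 = -13
This is an arithmetic sequence with common difference d = -13.
Next term = -85 + -13 = -98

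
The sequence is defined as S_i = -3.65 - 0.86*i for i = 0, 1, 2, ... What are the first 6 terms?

This is an arithmetic sequence.
i=0: S_0 = -3.65 + -0.86*0 = -3.65
i=1: S_1 = -3.65 + -0.86*1 = -4.51
i=2: S_2 = -3.65 + -0.86*2 = -5.37
i=3: S_3 = -3.65 + -0.86*3 = -6.23
i=4: S_4 = -3.65 + -0.86*4 = -7.09
i=5: S_5 = -3.65 + -0.86*5 = -7.95
The first 6 terms are: [-3.65, -4.51, -5.37, -6.23, -7.09, -7.95]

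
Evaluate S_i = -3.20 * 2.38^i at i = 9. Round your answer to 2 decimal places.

S_9 = -3.2 * 2.38^9 ≈ -3.2 * 2450.1497 ≈ -7840.48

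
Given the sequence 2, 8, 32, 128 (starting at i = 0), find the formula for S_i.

Check ratios: 8 / 2 = 4.0
Common ratio r = 4.
First term a = 2.
Formula: S_i = 2 * 4^i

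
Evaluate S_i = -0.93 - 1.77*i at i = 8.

S_8 = -0.93 + -1.77*8 = -0.93 + -14.16 = -15.09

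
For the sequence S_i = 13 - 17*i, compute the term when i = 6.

S_6 = 13 + -17*6 = 13 + -102 = -89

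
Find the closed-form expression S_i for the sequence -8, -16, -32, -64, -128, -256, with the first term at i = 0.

Check ratios: -16 / -8 = 2.0
Common ratio r = 2.
First term a = -8.
Formula: S_i = -8 * 2^i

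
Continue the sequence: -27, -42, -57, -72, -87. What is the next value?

Differences: -42 - -27 = -15
This is an arithmetic sequence with common difference d = -15.
Next term = -87 + -15 = -102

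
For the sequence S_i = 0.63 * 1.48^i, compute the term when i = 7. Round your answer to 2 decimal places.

S_7 = 0.63 * 1.48^7 ≈ 0.63 * 15.5536 ≈ 9.8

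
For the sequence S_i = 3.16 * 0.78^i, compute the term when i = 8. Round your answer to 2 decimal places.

S_8 = 3.16 * 0.78^8 ≈ 3.16 * 0.137 ≈ 0.43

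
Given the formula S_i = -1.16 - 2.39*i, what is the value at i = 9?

S_9 = -1.16 + -2.39*9 = -1.16 + -21.51 = -22.67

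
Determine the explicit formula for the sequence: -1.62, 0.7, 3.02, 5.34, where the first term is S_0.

Check differences: 0.7 - -1.62 = 2.32
3.02 - 0.7 = 2.32
Common difference d = 2.32.
First term a = -1.62.
Formula: S_i = -1.62 + 2.32*i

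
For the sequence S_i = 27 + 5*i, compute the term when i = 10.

S_10 = 27 + 5*10 = 27 + 50 = 77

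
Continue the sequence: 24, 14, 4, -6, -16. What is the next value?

Differences: 14 - 24 = -10
This is an arithmetic sequence with common difference d = -10.
Next term = -16 + -10 = -26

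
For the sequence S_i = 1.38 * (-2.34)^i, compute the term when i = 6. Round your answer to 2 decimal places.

S_6 = 1.38 * (-2.34)^6 ≈ 1.38 * 164.1705 ≈ 226.56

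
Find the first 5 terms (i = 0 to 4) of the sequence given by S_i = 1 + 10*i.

This is an arithmetic sequence.
i=0: S_0 = 1 + 10*0 = 1
i=1: S_1 = 1 + 10*1 = 11
i=2: S_2 = 1 + 10*2 = 21
i=3: S_3 = 1 + 10*3 = 31
i=4: S_4 = 1 + 10*4 = 41
The first 5 terms are: [1, 11, 21, 31, 41]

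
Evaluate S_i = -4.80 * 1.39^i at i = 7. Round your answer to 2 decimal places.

S_7 = -4.8 * 1.39^7 ≈ -4.8 * 10.0254 ≈ -48.12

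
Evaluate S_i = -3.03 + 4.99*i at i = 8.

S_8 = -3.03 + 4.99*8 = -3.03 + 39.92 = 36.89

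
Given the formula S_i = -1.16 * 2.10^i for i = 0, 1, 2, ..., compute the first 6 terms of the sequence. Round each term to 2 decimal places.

This is a geometric sequence.
i=0: S_0 = -1.16 * 2.1^0 = -1.16
i=1: S_1 = -1.16 * 2.1^1 ≈ -2.44
i=2: S_2 = -1.16 * 2.1^2 ≈ -5.12
i=3: S_3 = -1.16 * 2.1^3 ≈ -10.74
i=4: S_4 = -1.16 * 2.1^4 ≈ -22.56
i=5: S_5 = -1.16 * 2.1^5 ≈ -47.38
The first 6 terms are: [-1.16, -2.44, -5.12, -10.74, -22.56, -47.38]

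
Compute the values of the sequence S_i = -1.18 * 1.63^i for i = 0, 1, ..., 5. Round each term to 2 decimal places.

This is a geometric sequence.
i=0: S_0 = -1.18 * 1.63^0 = -1.18
i=1: S_1 = -1.18 * 1.63^1 ≈ -1.92
i=2: S_2 = -1.18 * 1.63^2 ≈ -3.14
i=3: S_3 = -1.18 * 1.63^3 ≈ -5.11
i=4: S_4 = -1.18 * 1.63^4 ≈ -8.33
i=5: S_5 = -1.18 * 1.63^5 ≈ -13.58
The first 6 terms are: [-1.18, -1.92, -3.14, -5.11, -8.33, -13.58]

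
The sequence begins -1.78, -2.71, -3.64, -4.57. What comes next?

Differences: -2.71 - -1.78 = -0.93
This is an arithmetic sequence with common difference d = -0.93.
Next term = -4.57 + -0.93 = -5.5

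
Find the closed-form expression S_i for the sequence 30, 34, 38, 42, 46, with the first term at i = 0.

Check differences: 34 - 30 = 4
38 - 34 = 4
Common difference d = 4.
First term a = 30.
Formula: S_i = 30 + 4*i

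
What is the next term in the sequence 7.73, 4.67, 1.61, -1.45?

Differences: 4.67 - 7.73 = -3.06
This is an arithmetic sequence with common difference d = -3.06.
Next term = -1.45 + -3.06 = -4.51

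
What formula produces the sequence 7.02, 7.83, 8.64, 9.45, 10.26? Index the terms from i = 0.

Check differences: 7.83 - 7.02 = 0.81
8.64 - 7.83 = 0.81
Common difference d = 0.81.
First term a = 7.02.
Formula: S_i = 7.02 + 0.81*i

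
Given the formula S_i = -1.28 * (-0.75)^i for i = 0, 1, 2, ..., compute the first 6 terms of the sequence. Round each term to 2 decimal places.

This is a geometric sequence.
i=0: S_0 = -1.28 * (-0.75)^0 = -1.28
i=1: S_1 = -1.28 * (-0.75)^1 = 0.96
i=2: S_2 = -1.28 * (-0.75)^2 = -0.72
i=3: S_3 = -1.28 * (-0.75)^3 = 0.54
i=4: S_4 = -1.28 * (-0.75)^4 ≈ -0.41
i=5: S_5 = -1.28 * (-0.75)^5 ≈ 0.3
The first 6 terms are: [-1.28, 0.96, -0.72, 0.54, -0.41, 0.3]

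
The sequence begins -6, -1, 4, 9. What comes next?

Differences: -1 - -6 = 5
This is an arithmetic sequence with common difference d = 5.
Next term = 9 + 5 = 14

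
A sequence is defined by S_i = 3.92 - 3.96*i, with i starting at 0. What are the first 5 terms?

This is an arithmetic sequence.
i=0: S_0 = 3.92 + -3.96*0 = 3.92
i=1: S_1 = 3.92 + -3.96*1 = -0.04
i=2: S_2 = 3.92 + -3.96*2 = -4.0
i=3: S_3 = 3.92 + -3.96*3 = -7.96
i=4: S_4 = 3.92 + -3.96*4 = -11.92
The first 5 terms are: [3.92, -0.04, -4.0, -7.96, -11.92]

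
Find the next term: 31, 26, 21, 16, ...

Differences: 26 - 31 = -5
This is an arithmetic sequence with common difference d = -5.
Next term = 16 + -5 = 11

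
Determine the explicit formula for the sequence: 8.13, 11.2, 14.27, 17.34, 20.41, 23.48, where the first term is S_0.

Check differences: 11.2 - 8.13 = 3.07
14.27 - 11.2 = 3.07
Common difference d = 3.07.
First term a = 8.13.
Formula: S_i = 8.13 + 3.07*i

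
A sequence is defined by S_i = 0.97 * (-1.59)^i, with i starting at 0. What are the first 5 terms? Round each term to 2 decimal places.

This is a geometric sequence.
i=0: S_0 = 0.97 * (-1.59)^0 = 0.97
i=1: S_1 = 0.97 * (-1.59)^1 ≈ -1.54
i=2: S_2 = 0.97 * (-1.59)^2 ≈ 2.45
i=3: S_3 = 0.97 * (-1.59)^3 ≈ -3.9
i=4: S_4 = 0.97 * (-1.59)^4 ≈ 6.2
The first 5 terms are: [0.97, -1.54, 2.45, -3.9, 6.2]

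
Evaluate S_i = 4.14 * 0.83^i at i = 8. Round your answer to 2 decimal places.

S_8 = 4.14 * 0.83^8 ≈ 4.14 * 0.2252 ≈ 0.93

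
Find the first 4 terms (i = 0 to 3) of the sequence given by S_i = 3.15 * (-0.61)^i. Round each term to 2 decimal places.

This is a geometric sequence.
i=0: S_0 = 3.15 * (-0.61)^0 = 3.15
i=1: S_1 = 3.15 * (-0.61)^1 ≈ -1.92
i=2: S_2 = 3.15 * (-0.61)^2 ≈ 1.17
i=3: S_3 = 3.15 * (-0.61)^3 ≈ -0.71
The first 4 terms are: [3.15, -1.92, 1.17, -0.71]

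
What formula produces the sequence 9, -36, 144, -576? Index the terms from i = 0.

Check ratios: -36 / 9 = -4.0
Common ratio r = -4.
First term a = 9.
Formula: S_i = 9 * (-4)^i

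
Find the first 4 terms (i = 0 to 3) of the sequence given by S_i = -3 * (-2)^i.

This is a geometric sequence.
i=0: S_0 = -3 * (-2)^0 = -3
i=1: S_1 = -3 * (-2)^1 = 6
i=2: S_2 = -3 * (-2)^2 = -12
i=3: S_3 = -3 * (-2)^3 = 24
The first 4 terms are: [-3, 6, -12, 24]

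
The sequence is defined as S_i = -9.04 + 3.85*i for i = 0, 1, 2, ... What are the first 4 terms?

This is an arithmetic sequence.
i=0: S_0 = -9.04 + 3.85*0 = -9.04
i=1: S_1 = -9.04 + 3.85*1 = -5.19
i=2: S_2 = -9.04 + 3.85*2 = -1.34
i=3: S_3 = -9.04 + 3.85*3 = 2.51
The first 4 terms are: [-9.04, -5.19, -1.34, 2.51]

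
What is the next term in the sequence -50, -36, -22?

Differences: -36 - -50 = 14
This is an arithmetic sequence with common difference d = 14.
Next term = -22 + 14 = -8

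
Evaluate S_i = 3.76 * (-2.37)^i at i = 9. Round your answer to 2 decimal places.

S_9 = 3.76 * (-2.37)^9 ≈ 3.76 * -2359.039 ≈ -8869.99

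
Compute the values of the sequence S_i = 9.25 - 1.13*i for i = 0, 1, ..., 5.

This is an arithmetic sequence.
i=0: S_0 = 9.25 + -1.13*0 = 9.25
i=1: S_1 = 9.25 + -1.13*1 = 8.12
i=2: S_2 = 9.25 + -1.13*2 = 6.99
i=3: S_3 = 9.25 + -1.13*3 = 5.86
i=4: S_4 = 9.25 + -1.13*4 = 4.73
i=5: S_5 = 9.25 + -1.13*5 = 3.6
The first 6 terms are: [9.25, 8.12, 6.99, 5.86, 4.73, 3.6]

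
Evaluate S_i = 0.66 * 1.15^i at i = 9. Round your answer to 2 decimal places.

S_9 = 0.66 * 1.15^9 ≈ 0.66 * 3.5179 ≈ 2.32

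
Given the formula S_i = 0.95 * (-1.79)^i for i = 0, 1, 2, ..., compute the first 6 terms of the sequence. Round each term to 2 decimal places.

This is a geometric sequence.
i=0: S_0 = 0.95 * (-1.79)^0 = 0.95
i=1: S_1 = 0.95 * (-1.79)^1 ≈ -1.7
i=2: S_2 = 0.95 * (-1.79)^2 ≈ 3.04
i=3: S_3 = 0.95 * (-1.79)^3 ≈ -5.45
i=4: S_4 = 0.95 * (-1.79)^4 ≈ 9.75
i=5: S_5 = 0.95 * (-1.79)^5 ≈ -17.46
The first 6 terms are: [0.95, -1.7, 3.04, -5.45, 9.75, -17.46]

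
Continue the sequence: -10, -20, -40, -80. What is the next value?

Ratios: -20 / -10 = 2.0
This is a geometric sequence with common ratio r = 2.
Next term = -80 * 2 = -160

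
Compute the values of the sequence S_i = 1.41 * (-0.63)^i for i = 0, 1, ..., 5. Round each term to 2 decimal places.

This is a geometric sequence.
i=0: S_0 = 1.41 * (-0.63)^0 = 1.41
i=1: S_1 = 1.41 * (-0.63)^1 ≈ -0.89
i=2: S_2 = 1.41 * (-0.63)^2 ≈ 0.56
i=3: S_3 = 1.41 * (-0.63)^3 ≈ -0.35
i=4: S_4 = 1.41 * (-0.63)^4 ≈ 0.22
i=5: S_5 = 1.41 * (-0.63)^5 ≈ -0.14
The first 6 terms are: [1.41, -0.89, 0.56, -0.35, 0.22, -0.14]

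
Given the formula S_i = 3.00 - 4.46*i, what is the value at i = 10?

S_10 = 3.0 + -4.46*10 = 3.0 + -44.6 = -41.6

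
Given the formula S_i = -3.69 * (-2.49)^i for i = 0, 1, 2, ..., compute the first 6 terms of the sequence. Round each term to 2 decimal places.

This is a geometric sequence.
i=0: S_0 = -3.69 * (-2.49)^0 = -3.69
i=1: S_1 = -3.69 * (-2.49)^1 ≈ 9.19
i=2: S_2 = -3.69 * (-2.49)^2 ≈ -22.88
i=3: S_3 = -3.69 * (-2.49)^3 ≈ 56.97
i=4: S_4 = -3.69 * (-2.49)^4 ≈ -141.85
i=5: S_5 = -3.69 * (-2.49)^5 ≈ 353.2
The first 6 terms are: [-3.69, 9.19, -22.88, 56.97, -141.85, 353.2]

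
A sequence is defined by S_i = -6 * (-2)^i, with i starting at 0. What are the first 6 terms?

This is a geometric sequence.
i=0: S_0 = -6 * (-2)^0 = -6
i=1: S_1 = -6 * (-2)^1 = 12
i=2: S_2 = -6 * (-2)^2 = -24
i=3: S_3 = -6 * (-2)^3 = 48
i=4: S_4 = -6 * (-2)^4 = -96
i=5: S_5 = -6 * (-2)^5 = 192
The first 6 terms are: [-6, 12, -24, 48, -96, 192]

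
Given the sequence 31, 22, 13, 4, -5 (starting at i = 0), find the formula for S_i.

Check differences: 22 - 31 = -9
13 - 22 = -9
Common difference d = -9.
First term a = 31.
Formula: S_i = 31 - 9*i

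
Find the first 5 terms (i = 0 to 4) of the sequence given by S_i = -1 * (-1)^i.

This is a geometric sequence.
i=0: S_0 = -1 * (-1)^0 = -1
i=1: S_1 = -1 * (-1)^1 = 1
i=2: S_2 = -1 * (-1)^2 = -1
i=3: S_3 = -1 * (-1)^3 = 1
i=4: S_4 = -1 * (-1)^4 = -1
The first 5 terms are: [-1, 1, -1, 1, -1]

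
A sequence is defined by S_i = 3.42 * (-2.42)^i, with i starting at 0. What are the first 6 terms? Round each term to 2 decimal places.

This is a geometric sequence.
i=0: S_0 = 3.42 * (-2.42)^0 = 3.42
i=1: S_1 = 3.42 * (-2.42)^1 ≈ -8.28
i=2: S_2 = 3.42 * (-2.42)^2 ≈ 20.03
i=3: S_3 = 3.42 * (-2.42)^3 ≈ -48.47
i=4: S_4 = 3.42 * (-2.42)^4 ≈ 117.3
i=5: S_5 = 3.42 * (-2.42)^5 ≈ -283.86
The first 6 terms are: [3.42, -8.28, 20.03, -48.47, 117.3, -283.86]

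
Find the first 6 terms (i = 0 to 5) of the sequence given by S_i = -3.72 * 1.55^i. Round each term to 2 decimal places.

This is a geometric sequence.
i=0: S_0 = -3.72 * 1.55^0 = -3.72
i=1: S_1 = -3.72 * 1.55^1 ≈ -5.77
i=2: S_2 = -3.72 * 1.55^2 ≈ -8.94
i=3: S_3 = -3.72 * 1.55^3 ≈ -13.85
i=4: S_4 = -3.72 * 1.55^4 ≈ -21.47
i=5: S_5 = -3.72 * 1.55^5 ≈ -33.28
The first 6 terms are: [-3.72, -5.77, -8.94, -13.85, -21.47, -33.28]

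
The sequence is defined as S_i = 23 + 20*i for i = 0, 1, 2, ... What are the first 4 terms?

This is an arithmetic sequence.
i=0: S_0 = 23 + 20*0 = 23
i=1: S_1 = 23 + 20*1 = 43
i=2: S_2 = 23 + 20*2 = 63
i=3: S_3 = 23 + 20*3 = 83
The first 4 terms are: [23, 43, 63, 83]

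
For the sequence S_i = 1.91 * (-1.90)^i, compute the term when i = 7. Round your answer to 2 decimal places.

S_7 = 1.91 * (-1.9)^7 ≈ 1.91 * -89.3872 ≈ -170.73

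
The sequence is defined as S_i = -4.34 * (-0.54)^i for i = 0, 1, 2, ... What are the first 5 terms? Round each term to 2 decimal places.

This is a geometric sequence.
i=0: S_0 = -4.34 * (-0.54)^0 = -4.34
i=1: S_1 = -4.34 * (-0.54)^1 ≈ 2.34
i=2: S_2 = -4.34 * (-0.54)^2 ≈ -1.27
i=3: S_3 = -4.34 * (-0.54)^3 ≈ 0.68
i=4: S_4 = -4.34 * (-0.54)^4 ≈ -0.37
The first 5 terms are: [-4.34, 2.34, -1.27, 0.68, -0.37]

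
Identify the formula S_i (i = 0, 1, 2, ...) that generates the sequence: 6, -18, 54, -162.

Check ratios: -18 / 6 = -3.0
Common ratio r = -3.
First term a = 6.
Formula: S_i = 6 * (-3)^i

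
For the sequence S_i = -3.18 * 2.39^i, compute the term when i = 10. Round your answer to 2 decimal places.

S_10 = -3.18 * 2.39^10 ≈ -3.18 * 6081.0561 ≈ -19337.76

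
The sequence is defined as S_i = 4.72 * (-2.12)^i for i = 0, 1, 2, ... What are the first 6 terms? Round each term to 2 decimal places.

This is a geometric sequence.
i=0: S_0 = 4.72 * (-2.12)^0 = 4.72
i=1: S_1 = 4.72 * (-2.12)^1 ≈ -10.01
i=2: S_2 = 4.72 * (-2.12)^2 ≈ 21.21
i=3: S_3 = 4.72 * (-2.12)^3 ≈ -44.97
i=4: S_4 = 4.72 * (-2.12)^4 ≈ 95.34
i=5: S_5 = 4.72 * (-2.12)^5 ≈ -202.13
The first 6 terms are: [4.72, -10.01, 21.21, -44.97, 95.34, -202.13]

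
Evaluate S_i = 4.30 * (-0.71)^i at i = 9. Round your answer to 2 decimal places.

S_9 = 4.3 * (-0.71)^9 ≈ 4.3 * -0.0458 ≈ -0.2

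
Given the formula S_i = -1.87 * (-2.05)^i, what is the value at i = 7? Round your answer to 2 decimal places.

S_7 = -1.87 * (-2.05)^7 ≈ -1.87 * -152.1518 ≈ 284.52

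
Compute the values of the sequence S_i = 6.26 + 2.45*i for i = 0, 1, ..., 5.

This is an arithmetic sequence.
i=0: S_0 = 6.26 + 2.45*0 = 6.26
i=1: S_1 = 6.26 + 2.45*1 = 8.71
i=2: S_2 = 6.26 + 2.45*2 = 11.16
i=3: S_3 = 6.26 + 2.45*3 = 13.61
i=4: S_4 = 6.26 + 2.45*4 = 16.06
i=5: S_5 = 6.26 + 2.45*5 = 18.51
The first 6 terms are: [6.26, 8.71, 11.16, 13.61, 16.06, 18.51]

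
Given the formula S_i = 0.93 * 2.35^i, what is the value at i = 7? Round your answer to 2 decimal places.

S_7 = 0.93 * 2.35^7 ≈ 0.93 * 395.7993 ≈ 368.09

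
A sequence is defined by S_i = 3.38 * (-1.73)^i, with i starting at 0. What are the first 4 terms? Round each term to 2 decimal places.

This is a geometric sequence.
i=0: S_0 = 3.38 * (-1.73)^0 = 3.38
i=1: S_1 = 3.38 * (-1.73)^1 ≈ -5.85
i=2: S_2 = 3.38 * (-1.73)^2 ≈ 10.12
i=3: S_3 = 3.38 * (-1.73)^3 ≈ -17.5
The first 4 terms are: [3.38, -5.85, 10.12, -17.5]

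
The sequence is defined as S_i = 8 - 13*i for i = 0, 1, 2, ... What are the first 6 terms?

This is an arithmetic sequence.
i=0: S_0 = 8 + -13*0 = 8
i=1: S_1 = 8 + -13*1 = -5
i=2: S_2 = 8 + -13*2 = -18
i=3: S_3 = 8 + -13*3 = -31
i=4: S_4 = 8 + -13*4 = -44
i=5: S_5 = 8 + -13*5 = -57
The first 6 terms are: [8, -5, -18, -31, -44, -57]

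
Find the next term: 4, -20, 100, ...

Ratios: -20 / 4 = -5.0
This is a geometric sequence with common ratio r = -5.
Next term = 100 * -5 = -500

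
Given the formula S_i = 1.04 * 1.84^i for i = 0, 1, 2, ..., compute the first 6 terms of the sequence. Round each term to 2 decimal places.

This is a geometric sequence.
i=0: S_0 = 1.04 * 1.84^0 = 1.04
i=1: S_1 = 1.04 * 1.84^1 ≈ 1.91
i=2: S_2 = 1.04 * 1.84^2 ≈ 3.52
i=3: S_3 = 1.04 * 1.84^3 ≈ 6.48
i=4: S_4 = 1.04 * 1.84^4 ≈ 11.92
i=5: S_5 = 1.04 * 1.84^5 ≈ 21.93
The first 6 terms are: [1.04, 1.91, 3.52, 6.48, 11.92, 21.93]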